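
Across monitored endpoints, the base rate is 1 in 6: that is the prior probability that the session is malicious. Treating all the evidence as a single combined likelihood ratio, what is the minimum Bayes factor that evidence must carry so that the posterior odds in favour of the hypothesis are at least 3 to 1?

Prior odds = (1/6)/(5/6) = 0.2.
Target odds = 3.
Required Bayes factor = 3 ÷ 0.2 = 15.

15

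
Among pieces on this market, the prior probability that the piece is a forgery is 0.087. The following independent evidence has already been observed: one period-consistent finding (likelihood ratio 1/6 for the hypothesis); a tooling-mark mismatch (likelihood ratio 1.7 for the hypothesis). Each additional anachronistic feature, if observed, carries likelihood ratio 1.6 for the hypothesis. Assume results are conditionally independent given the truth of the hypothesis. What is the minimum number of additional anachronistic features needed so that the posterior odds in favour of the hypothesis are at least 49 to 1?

Prior odds = 0.087/0.913 = 87/913.
Combined Bayes factor of the evidence already in hand = (1/6) × 1.7 = 17/60.
Odds after that evidence = (87/913) × 17/60 = 493/18260.
Target odds = 49.
Need 1.6ⁿ ≥ 49 ÷ (493/18260) = 894740/493.
1.6¹⁵ ≈1152.92 falls short of 894740/493 but 1.6¹⁶ ≈1844.67 reaches it, so n = 16.

16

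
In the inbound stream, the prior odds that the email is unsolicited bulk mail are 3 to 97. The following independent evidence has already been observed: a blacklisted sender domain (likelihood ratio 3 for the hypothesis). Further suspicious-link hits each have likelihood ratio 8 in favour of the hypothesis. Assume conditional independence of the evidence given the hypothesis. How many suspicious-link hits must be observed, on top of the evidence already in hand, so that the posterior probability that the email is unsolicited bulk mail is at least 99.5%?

Prior odds = 3/97.
Bayes factor of the evidence already in hand = 3.
Odds after that evidence = (3/97) × 3 = 9/97.
Target odds = 0.995/0.005 = 199.
Need 8ⁿ ≥ 199 ÷ (9/97) = 19303/9.
8³ = 512 falls short of 19303/9 but 8⁴ = 4096 reaches it, so n = 4.

4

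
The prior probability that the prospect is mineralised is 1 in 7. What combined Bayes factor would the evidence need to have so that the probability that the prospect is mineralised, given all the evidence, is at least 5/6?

Prior odds = (1/7)/(6/7) = 1/6.
Target odds = (5/6)/(1/6) = 5.
Required Bayes factor = 5 ÷ (1/6) = 30.

30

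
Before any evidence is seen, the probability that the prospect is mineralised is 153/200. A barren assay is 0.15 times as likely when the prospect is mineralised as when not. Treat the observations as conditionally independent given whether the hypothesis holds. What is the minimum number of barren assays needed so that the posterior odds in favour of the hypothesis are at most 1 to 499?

4

Prior odds: 0.765 ÷ 0.235 = 153/47.
Likelihood ratio per barren assay = 0.15.
Target odds = 1/499.
Require 0.15ⁿ ≤ 1/499 ÷ (153/47) = 47/76347.
0.15³ = 0.003375 is still above 47/76347 but 0.15⁴ = 81/160000 is at or below it, so n = 4.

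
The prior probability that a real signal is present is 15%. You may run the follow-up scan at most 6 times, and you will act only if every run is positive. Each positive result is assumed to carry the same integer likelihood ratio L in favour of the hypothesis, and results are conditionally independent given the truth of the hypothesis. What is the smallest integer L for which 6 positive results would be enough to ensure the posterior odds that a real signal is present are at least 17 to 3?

2

Prior odds = 0.15/0.85 = 3/17.
Target odds = 17/3.
Need L⁶ ≥ 17/3 ÷ (3/17) = 289/9.
1⁶ = 1 < 289/9 ≤ 64 = 2⁶, so L = 2.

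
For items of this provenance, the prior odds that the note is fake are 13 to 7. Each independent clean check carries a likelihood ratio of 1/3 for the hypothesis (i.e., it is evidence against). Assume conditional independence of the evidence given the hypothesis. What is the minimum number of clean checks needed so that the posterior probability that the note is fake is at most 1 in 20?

4

Prior odds = 13/7.
Likelihood ratio per clean check = 1/3.
Target posterior odds = 0.05/0.95 = 1/19.
Need (13/7) × (1/3)ⁿ ≤ 1/19, i.e. (1/3)ⁿ ≤ 7/247.
(1/3)³ = 1/27 is still above 7/247 but (1/3)⁴ = 1/81 is at or below it, so n = 4.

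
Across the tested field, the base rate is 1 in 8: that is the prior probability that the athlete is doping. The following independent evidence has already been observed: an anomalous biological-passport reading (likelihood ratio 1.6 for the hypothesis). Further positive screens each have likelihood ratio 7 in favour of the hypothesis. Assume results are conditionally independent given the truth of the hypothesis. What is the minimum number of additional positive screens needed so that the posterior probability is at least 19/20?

Prior odds = 0.125/0.875 = 1/7.
Bayes factor of the evidence already in hand = 1.6.
Odds after that evidence = (1/7) × 1.6 = 8/35.
Target odds = 0.95/0.05 = 19.
Need 7ⁿ ≥ 19 ÷ (8/35) = 83.125.
7² = 49 falls short of 83.125 but 7³ = 343 reaches it, so n = 3.

3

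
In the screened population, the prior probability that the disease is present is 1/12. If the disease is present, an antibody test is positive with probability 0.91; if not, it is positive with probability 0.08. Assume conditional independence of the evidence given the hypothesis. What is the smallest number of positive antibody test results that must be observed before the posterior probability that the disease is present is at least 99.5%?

Prior odds: (1/12) ÷ (11/12) = 1/11.
Likelihood ratio of a positive = 0.91/0.08 = 11.375.
Target posterior odds = 0.995/0.005 = 199.
Require 11.375ⁿ ≥ 199 ÷ (1/11) = 2189.
11.375³ = 753571/512 falls short of 2189 but 11.375⁴ = 68574961/4096 reaches it, so n = 4.

4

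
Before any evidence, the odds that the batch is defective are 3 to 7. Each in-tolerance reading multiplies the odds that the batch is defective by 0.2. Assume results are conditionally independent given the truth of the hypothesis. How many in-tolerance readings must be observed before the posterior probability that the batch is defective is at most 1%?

3

Prior odds = 3/7.
Likelihood ratio per in-tolerance reading = 0.2.
Target odds: 0.01 ÷ 0.99 = 1/99.
Require 0.2ⁿ ≤ 1/99 ÷ (3/7) = 7/297.
0.2² = 0.04 is still above 7/297 but 0.2³ = 0.008 is at or below it, so n = 3.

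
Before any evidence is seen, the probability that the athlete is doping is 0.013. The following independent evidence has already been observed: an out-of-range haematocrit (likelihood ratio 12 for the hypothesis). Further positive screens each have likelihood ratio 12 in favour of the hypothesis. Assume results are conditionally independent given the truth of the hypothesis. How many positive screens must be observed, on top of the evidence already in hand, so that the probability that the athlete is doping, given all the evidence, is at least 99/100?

3

Prior odds = 0.013/0.987 = 13/987.
Bayes factor of the evidence already in hand = 12.
Odds after that evidence = (13/987) × 12 = 52/329.
Target odds = 0.99/0.01 = 99.
Need 12ⁿ ≥ 99 ÷ (52/329) = 32571/52.
12² = 144 falls short of 32571/52 but 12³ = 1728 reaches it, so n = 3.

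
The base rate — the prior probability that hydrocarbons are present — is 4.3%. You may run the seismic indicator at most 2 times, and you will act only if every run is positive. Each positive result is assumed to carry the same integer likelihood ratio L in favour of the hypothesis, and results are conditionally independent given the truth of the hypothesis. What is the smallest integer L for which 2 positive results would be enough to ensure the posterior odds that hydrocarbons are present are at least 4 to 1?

Prior odds = 0.043/0.957 = 43/957.
Target odds = 4.
Need L² ≥ 4 ÷ (43/957) = 3828/43.
9² = 81 < 3828/43 ≤ 100 = 10², so L = 10.

10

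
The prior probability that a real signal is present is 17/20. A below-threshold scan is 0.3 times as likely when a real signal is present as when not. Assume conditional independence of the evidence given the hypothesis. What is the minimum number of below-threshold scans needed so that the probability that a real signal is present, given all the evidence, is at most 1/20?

Prior odds = 0.85/0.15 = 17/3.
Likelihood ratio per below-threshold scan = 0.3.
Target odds: 0.05 ÷ 0.95 = 1/19.
Need (17/3) × 0.3ⁿ ≤ 1/19, i.e. 0.3ⁿ ≤ 3/323.
0.3³ = 0.027 is still above 3/323 but 0.3⁴ = 0.0081 is at or below it, so n = 4.

4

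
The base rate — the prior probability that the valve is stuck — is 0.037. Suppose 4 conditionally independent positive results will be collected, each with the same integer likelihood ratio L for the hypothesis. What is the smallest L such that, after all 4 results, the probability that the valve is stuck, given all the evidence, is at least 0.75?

Prior odds = 0.037/0.963 = 37/963.
Target odds = 0.75/0.25 = 3.
Need L⁴ ≥ 3 ÷ (37/963) = 2889/37.
2⁴ = 16 < 2889/37 ≤ 81 = 3⁴, so L = 3.

3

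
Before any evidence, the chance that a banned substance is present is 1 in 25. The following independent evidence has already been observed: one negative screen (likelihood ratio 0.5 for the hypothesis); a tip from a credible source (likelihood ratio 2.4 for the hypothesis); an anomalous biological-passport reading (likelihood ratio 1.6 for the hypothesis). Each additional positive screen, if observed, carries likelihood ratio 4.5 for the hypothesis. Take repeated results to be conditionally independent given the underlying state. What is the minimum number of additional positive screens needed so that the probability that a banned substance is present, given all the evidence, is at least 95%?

4

Prior odds = 0.04/0.96 = 1/24.
Combined Bayes factor of the evidence already in hand = 0.5 × 2.4 × 1.6 = 1.92.
Odds after that evidence = (1/24) × 1.92 = 0.08.
Target odds = 0.95/0.05 = 19.
Need 4.5ⁿ ≥ 19 ÷ 0.08 = 237.5.
4.5³ = 91.125 falls short of 237.5 but 4.5⁴ = 410.0625 reaches it, so n = 4.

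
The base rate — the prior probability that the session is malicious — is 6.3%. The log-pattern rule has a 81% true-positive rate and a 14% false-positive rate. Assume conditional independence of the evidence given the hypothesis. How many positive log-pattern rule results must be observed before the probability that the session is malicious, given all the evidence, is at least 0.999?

6

Prior odds = 0.063/0.937 = 63/937.
Likelihood ratio of a positive result = 0.81/0.14 = 81/14.
Target odds: 0.999 ÷ 0.001 = 999.
Require (81/14)ⁿ ≥ 999 ÷ (63/937) = 104007/7.
(81/14)⁵ ≈6483.13 falls short of 104007/7 but (81/14)⁶ ≈37509.6 reaches it, so n = 6.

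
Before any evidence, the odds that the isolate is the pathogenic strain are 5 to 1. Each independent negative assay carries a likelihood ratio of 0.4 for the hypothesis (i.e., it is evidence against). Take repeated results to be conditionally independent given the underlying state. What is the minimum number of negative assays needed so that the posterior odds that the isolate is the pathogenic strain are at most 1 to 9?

Prior odds = 5.
Likelihood ratio per negative assay = 0.4.
Target odds = 1/9.
Need 5 × 0.4ⁿ ≤ 1/9, i.e. 0.4ⁿ ≤ 1/45.
0.4⁴ = 0.0256 is still above 1/45 but 0.4⁵ = 0.01024 is at or below it, so n = 5.

5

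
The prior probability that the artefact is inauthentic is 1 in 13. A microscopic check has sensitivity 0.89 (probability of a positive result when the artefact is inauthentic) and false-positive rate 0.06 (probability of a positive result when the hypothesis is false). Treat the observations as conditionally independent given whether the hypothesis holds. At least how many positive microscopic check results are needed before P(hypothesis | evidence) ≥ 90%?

2

Prior odds = (1/13)/(12/13) = 1/12.
Likelihood ratio of a positive result = 0.89/0.06 = 89/6.
Target posterior odds = 0.9/0.1 = 9.
Require (89/6)ⁿ ≥ 9 ÷ (1/12) = 108.
(89/6)¹ = 89/6 falls short of 108 but (89/6)² = 7921/36 reaches it, so n = 2.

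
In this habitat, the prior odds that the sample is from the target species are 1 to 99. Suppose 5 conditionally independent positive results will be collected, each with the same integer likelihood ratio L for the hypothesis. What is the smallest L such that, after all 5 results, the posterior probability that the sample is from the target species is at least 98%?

Prior odds = 1/99.
Target odds = 0.98/0.02 = 49.
Need L⁵ ≥ 49 ÷ (1/99) = 4851.
5⁵ = 3125 < 4851 ≤ 7776 = 6⁵, so L = 6.

6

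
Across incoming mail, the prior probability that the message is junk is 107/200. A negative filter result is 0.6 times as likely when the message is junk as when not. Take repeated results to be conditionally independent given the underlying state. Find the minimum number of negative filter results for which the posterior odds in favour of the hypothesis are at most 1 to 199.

11

Prior odds = 0.535/0.465 = 107/93.
Likelihood ratio per negative filter result = 0.6.
Target odds = 1/199.
Need (107/93) × 0.6ⁿ ≤ 1/199, i.e. 0.6ⁿ ≤ 93/21293.
0.6¹⁰ = 59049/9765625 is still above 93/21293 but 0.6¹¹ = 177147/48828125 is at or below it, so n = 11.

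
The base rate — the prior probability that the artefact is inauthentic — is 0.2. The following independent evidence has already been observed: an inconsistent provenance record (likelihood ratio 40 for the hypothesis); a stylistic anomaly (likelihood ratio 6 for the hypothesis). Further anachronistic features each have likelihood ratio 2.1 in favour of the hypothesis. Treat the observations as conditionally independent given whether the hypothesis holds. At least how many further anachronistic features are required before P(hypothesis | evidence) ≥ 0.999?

Prior odds = 0.2/0.8 = 0.25.
Combined Bayes factor of the evidence already in hand = 40 × 6 = 240.
Odds after that evidence = 0.25 × 240 = 60.
Target odds = 0.999/0.001 = 999.
Need 2.1ⁿ ≥ 999 ÷ 60 = 16.65.
2.1³ = 9.261 falls short of 16.65 but 2.1⁴ = 19.4481 reaches it, so n = 4.

4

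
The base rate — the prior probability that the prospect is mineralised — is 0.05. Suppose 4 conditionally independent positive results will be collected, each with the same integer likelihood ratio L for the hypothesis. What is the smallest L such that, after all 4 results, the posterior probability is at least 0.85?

Prior odds = 0.05/0.95 = 1/19.
Target odds = 0.85/0.15 = 17/3.
Need L⁴ ≥ 17/3 ÷ (1/19) = 323/3.
3⁴ = 81 < 323/3 ≤ 256 = 4⁴, so L = 4.

4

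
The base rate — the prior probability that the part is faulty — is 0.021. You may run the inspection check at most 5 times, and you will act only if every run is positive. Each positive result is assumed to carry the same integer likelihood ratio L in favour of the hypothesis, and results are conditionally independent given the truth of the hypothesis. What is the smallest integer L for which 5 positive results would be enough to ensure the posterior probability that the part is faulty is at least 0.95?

4

Prior odds = 0.021/0.979 = 21/979.
Target odds = 0.95/0.05 = 19.
Need L⁵ ≥ 19 ÷ (21/979) = 18601/21.
3⁵ = 243 < 18601/21 ≤ 1024 = 4⁵, so L = 4.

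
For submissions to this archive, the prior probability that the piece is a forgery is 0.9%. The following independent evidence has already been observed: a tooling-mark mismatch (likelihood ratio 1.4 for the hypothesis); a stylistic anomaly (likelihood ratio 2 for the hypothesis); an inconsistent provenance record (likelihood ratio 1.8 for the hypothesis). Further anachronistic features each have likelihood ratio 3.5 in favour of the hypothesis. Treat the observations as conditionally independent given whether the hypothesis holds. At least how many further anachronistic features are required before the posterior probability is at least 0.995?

7

Prior odds = 0.009/0.991 = 9/991.
Combined Bayes factor of the evidence already in hand = 1.4 × 2 × 1.8 = 5.04.
Odds after that evidence = (9/991) × 5.04 = 1134/24775.
Target odds = 0.995/0.005 = 199.
Need 3.5ⁿ ≥ 199 ÷ (1134/24775) = 4930225/1134.
3.5⁶ = 1838.265625 falls short of 4930225/1134 but 3.5⁷ = 823543/128 reaches it, so n = 7.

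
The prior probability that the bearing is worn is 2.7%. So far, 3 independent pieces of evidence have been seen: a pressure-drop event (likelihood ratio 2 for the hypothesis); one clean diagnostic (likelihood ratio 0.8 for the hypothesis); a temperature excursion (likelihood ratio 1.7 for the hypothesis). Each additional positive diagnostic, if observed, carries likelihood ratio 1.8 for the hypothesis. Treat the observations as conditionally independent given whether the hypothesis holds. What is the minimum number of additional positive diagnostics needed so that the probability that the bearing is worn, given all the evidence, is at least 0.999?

17

Prior odds = 0.027/0.973 = 27/973.
Combined Bayes factor of the evidence already in hand = 2 × 0.8 × 1.7 = 2.72.
Odds after that evidence = (27/973) × 2.72 = 1836/24325.
Target odds = 0.999/0.001 = 999.
Need 1.8ⁿ ≥ 999 ÷ (1836/24325) = 900025/68.
1.8¹⁶ ≈12144 falls short of 900025/68 but 1.8¹⁷ ≈21859.1 reaches it, so n = 17.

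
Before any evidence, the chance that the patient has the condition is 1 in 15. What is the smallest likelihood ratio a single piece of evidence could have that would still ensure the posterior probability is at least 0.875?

Prior odds = (1/15)/(14/15) = 1/14.
Target odds = 0.875/0.125 = 7.
Required Bayes factor = 7 ÷ (1/14) = 98.

98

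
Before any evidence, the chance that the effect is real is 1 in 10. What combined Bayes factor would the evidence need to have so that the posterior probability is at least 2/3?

Prior odds = 0.1/0.9 = 1/9.
Target odds = (2/3)/(1/3) = 2.
Required Bayes factor = 2 ÷ (1/9) = 18.

18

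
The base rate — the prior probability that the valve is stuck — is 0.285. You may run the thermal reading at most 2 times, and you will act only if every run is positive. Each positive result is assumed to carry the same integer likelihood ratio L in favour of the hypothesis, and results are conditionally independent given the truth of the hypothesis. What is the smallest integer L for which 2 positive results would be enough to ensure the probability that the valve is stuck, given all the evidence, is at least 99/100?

16

Prior odds = 0.285/0.715 = 57/143.
Target odds = 0.99/0.01 = 99.
Need L² ≥ 99 ÷ (57/143) = 4719/19.
15² = 225 < 4719/19 ≤ 256 = 16², so L = 16.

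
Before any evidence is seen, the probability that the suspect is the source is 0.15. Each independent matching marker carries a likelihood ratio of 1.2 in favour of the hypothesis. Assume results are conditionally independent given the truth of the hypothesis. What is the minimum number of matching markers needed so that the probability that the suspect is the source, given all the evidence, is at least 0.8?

Prior odds = 0.15/0.85 = 3/17.
Likelihood ratio per matching marker = 1.2.
Target posterior odds = 0.8/0.2 = 4.
Require 1.2ⁿ ≥ 4 ÷ (3/17) = 68/3.
1.2¹⁷ ≈22.1861 falls short of 68/3 but 1.2¹⁸ ≈26.6233 reaches it, so n = 18.

18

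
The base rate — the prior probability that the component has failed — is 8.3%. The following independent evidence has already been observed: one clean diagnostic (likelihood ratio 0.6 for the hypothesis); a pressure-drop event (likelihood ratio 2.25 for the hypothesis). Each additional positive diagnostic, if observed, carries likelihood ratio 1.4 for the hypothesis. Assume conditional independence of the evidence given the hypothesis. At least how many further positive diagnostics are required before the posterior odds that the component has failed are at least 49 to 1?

Prior odds = 0.083/0.917 = 83/917.
Combined Bayes factor of the evidence already in hand = 0.6 × 2.25 = 1.35.
Odds after that evidence = (83/917) × 1.35 = 2241/18340.
Target odds = 49.
Need 1.4ⁿ ≥ 49 ÷ (2241/18340) = 898660/2241.
1.4¹⁷ ≈304.913 falls short of 898660/2241 but 1.4¹⁸ ≈426.879 reaches it, so n = 18.

18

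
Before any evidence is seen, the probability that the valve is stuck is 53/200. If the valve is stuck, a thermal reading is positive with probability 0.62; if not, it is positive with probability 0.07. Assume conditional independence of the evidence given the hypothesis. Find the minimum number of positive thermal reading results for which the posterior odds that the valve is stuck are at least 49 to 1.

3

Prior odds: 0.265 ÷ 0.735 = 53/147.
Likelihood ratio of a positive = 0.62/0.07 = 62/7.
Target odds = 49.
Require (62/7)ⁿ ≥ 49 ÷ (53/147) = 7203/53.
(62/7)² = 3844/49 falls short of 7203/53 but (62/7)³ = 238328/343 reaches it, so n = 3.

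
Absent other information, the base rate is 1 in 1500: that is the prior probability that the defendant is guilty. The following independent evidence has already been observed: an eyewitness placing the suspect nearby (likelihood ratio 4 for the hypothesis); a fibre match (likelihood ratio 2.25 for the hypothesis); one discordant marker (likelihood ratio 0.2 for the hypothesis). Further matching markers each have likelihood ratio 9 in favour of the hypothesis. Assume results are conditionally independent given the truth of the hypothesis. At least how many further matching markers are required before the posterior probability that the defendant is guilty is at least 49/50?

Prior odds = (1/1500)/(1499/1500) = 1/1499.
Combined Bayes factor of the evidence already in hand = 4 × 2.25 × 0.2 = 1.8.
Odds after that evidence = (1/1499) × 1.8 = 9/7495.
Target odds = 0.98/0.02 = 49.
Need 9ⁿ ≥ 49 ÷ (9/7495) = 367255/9.
9⁴ = 6561 falls short of 367255/9 but 9⁵ = 59049 reaches it, so n = 5.

5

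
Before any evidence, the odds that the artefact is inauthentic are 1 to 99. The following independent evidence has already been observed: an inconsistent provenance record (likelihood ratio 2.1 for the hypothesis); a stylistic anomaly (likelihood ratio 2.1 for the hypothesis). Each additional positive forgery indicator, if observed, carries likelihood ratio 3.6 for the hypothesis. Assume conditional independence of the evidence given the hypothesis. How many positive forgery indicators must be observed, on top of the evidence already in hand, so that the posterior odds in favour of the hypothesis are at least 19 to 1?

5

Prior odds = 1/99.
Combined Bayes factor of the evidence already in hand = 2.1 × 2.1 = 4.41.
Odds after that evidence = (1/99) × 4.41 = 49/1100.
Target odds = 19.
Need 3.6ⁿ ≥ 19 ÷ (49/1100) = 20900/49.
3.6⁴ = 167.9616 falls short of 20900/49 but 3.6⁵ = 604.66176 reaches it, so n = 5.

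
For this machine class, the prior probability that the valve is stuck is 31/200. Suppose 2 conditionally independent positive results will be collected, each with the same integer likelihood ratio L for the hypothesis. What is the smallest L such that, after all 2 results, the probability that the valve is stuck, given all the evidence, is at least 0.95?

Prior odds = 0.155/0.845 = 31/169.
Target odds = 0.95/0.05 = 19.
Need L² ≥ 19 ÷ (31/169) = 3211/31.
10² = 100 < 3211/31 ≤ 121 = 11², so L = 11.

11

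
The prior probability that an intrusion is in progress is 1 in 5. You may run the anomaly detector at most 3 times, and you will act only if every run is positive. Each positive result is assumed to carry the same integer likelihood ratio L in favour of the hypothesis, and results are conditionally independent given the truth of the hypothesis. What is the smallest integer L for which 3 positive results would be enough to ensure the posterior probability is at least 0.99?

8

Prior odds = 0.2/0.8 = 0.25.
Target odds = 0.99/0.01 = 99.
Need L³ ≥ 99 ÷ 0.25 = 396.
7³ = 343 < 396 ≤ 512 = 8³, so L = 8.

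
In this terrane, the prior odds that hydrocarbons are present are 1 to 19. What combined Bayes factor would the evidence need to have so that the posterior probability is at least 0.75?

57

Prior odds = 1/19.
Target odds = 0.75/0.25 = 3.
Required Bayes factor = 3 ÷ (1/19) = 57.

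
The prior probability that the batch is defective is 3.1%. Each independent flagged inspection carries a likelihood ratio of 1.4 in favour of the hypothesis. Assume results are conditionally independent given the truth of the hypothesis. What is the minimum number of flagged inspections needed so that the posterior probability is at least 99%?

Prior odds = 0.031/0.969 = 31/969.
Likelihood ratio per flagged inspection = 1.4.
Target odds: 0.99 ÷ 0.01 = 99.
Need (31/969) × 1.4ⁿ ≥ 99, i.e. 1.4ⁿ ≥ 95931/31.
1.4²³ ≈2295.86 falls short of 95931/31 but 1.4²⁴ ≈3214.2 reaches it, so n = 24.

24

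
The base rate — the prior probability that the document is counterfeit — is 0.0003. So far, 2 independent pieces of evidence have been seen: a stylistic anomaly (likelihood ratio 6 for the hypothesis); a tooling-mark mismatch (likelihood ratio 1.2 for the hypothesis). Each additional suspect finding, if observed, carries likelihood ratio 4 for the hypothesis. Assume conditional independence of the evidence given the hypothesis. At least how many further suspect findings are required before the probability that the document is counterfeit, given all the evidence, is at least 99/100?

Prior odds = 0.0003/0.9997 = 3/9997.
Combined Bayes factor of the evidence already in hand = 6 × 1.2 = 7.2.
Odds after that evidence = (3/9997) × 7.2 = 108/49985.
Target odds = 0.99/0.01 = 99.
Need 4ⁿ ≥ 99 ÷ (108/49985) = 549835/12.
4⁷ = 16384 falls short of 549835/12 but 4⁸ = 65536 reaches it, so n = 8.

8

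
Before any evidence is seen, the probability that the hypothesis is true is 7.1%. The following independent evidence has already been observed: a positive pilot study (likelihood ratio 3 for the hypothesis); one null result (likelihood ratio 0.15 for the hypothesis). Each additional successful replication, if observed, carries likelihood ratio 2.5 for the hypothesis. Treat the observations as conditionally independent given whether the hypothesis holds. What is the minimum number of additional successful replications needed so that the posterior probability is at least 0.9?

7

Prior odds = 0.071/0.929 = 71/929.
Combined Bayes factor of the evidence already in hand = 3 × 0.15 = 0.45.
Odds after that evidence = (71/929) × 0.45 = 639/18580.
Target odds = 0.9/0.1 = 9.
Need 2.5ⁿ ≥ 9 ÷ (639/18580) = 18580/71.
2.5⁶ = 244.140625 falls short of 18580/71 but 2.5⁷ = 610.3515625 reaches it, so n = 7.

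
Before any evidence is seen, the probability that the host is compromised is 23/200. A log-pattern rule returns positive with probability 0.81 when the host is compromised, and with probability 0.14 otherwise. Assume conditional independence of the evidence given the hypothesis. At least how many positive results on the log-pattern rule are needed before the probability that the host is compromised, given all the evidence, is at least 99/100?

4

Prior odds = 0.115/0.885 = 23/177.
Likelihood ratio of a positive result = 0.81/0.14 = 81/14.
Target odds: 0.99 ÷ 0.01 = 99.
Need (23/177) × (81/14)ⁿ ≥ 99, i.e. (81/14)ⁿ ≥ 17523/23.
(81/14)³ = 531441/2744 falls short of 17523/23 but (81/14)⁴ = 43046721/38416 reaches it, so n = 4.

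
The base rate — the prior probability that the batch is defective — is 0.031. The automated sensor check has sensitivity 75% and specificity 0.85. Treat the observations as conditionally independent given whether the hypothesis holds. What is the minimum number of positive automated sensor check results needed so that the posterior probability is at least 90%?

Prior odds = 0.031/0.969 = 31/969.
False-positive rate = 1 − 0.85 = 0.15; likelihood ratio of a positive = 0.75/0.15 = 5.
Target odds: 0.9 ÷ 0.1 = 9.
Need (31/969) × 5ⁿ ≥ 9, i.e. 5ⁿ ≥ 8721/31.
5³ = 125 falls short of 8721/31 but 5⁴ = 625 reaches it, so n = 4.

4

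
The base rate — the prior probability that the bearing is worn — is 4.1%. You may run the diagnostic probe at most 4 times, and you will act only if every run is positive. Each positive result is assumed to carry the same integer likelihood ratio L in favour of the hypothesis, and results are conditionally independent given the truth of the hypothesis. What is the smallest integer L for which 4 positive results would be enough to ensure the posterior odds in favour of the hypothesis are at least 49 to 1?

Prior odds = 0.041/0.959 = 41/959.
Target odds = 49.
Need L⁴ ≥ 49 ÷ (41/959) = 46991/41.
5⁴ = 625 < 46991/41 ≤ 1296 = 6⁴, so L = 6.

6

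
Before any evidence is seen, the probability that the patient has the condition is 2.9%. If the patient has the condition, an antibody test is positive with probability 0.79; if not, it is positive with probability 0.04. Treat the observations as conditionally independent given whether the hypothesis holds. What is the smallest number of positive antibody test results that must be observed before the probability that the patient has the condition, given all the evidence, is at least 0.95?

Prior odds = 0.029/0.971 = 29/971.
Likelihood ratio of a positive = 0.79/0.04 = 19.75.
Target odds: 0.95 ÷ 0.05 = 19.
Need (29/971) × 19.75ⁿ ≥ 19, i.e. 19.75ⁿ ≥ 18449/29.
19.75² = 390.0625 falls short of 18449/29 but 19.75³ = 7703.734375 reaches it, so n = 3.

3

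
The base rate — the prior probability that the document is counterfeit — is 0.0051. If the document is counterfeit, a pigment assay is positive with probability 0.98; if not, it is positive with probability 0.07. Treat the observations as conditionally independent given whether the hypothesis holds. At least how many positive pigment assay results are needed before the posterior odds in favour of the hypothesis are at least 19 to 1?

Prior odds: 0.0051 ÷ 0.9949 = 51/9949.
Likelihood ratio of a positive = 0.98/0.07 = 14.
Target odds = 19.
Require 14ⁿ ≥ 19 ÷ (51/9949) = 189031/51.
14³ = 2744 falls short of 189031/51 but 14⁴ = 38416 reaches it, so n = 4.

4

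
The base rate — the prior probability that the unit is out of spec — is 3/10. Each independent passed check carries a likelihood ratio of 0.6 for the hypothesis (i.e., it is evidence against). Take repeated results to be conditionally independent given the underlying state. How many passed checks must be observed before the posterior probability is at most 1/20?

Prior odds: 0.3 ÷ 0.7 = 3/7.
Likelihood ratio per passed check = 0.6.
Target posterior odds = 0.05/0.95 = 1/19.
Require 0.6ⁿ ≤ 1/19 ÷ (3/7) = 7/57.
0.6⁴ = 0.1296 is still above 7/57 but 0.6⁵ = 0.07776 is at or below it, so n = 5.

5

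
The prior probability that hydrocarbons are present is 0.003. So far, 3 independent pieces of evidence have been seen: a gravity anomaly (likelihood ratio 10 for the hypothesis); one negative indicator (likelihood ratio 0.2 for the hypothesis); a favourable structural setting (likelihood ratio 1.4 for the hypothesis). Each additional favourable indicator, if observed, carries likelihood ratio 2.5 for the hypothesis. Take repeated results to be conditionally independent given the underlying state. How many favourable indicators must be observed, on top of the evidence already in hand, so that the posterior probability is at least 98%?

Prior odds = 0.003/0.997 = 3/997.
Combined Bayes factor of the evidence already in hand = 10 × 0.2 × 1.4 = 2.8.
Odds after that evidence = (3/997) × 2.8 = 42/4985.
Target odds = 0.98/0.02 = 49.
Need 2.5ⁿ ≥ 49 ÷ (42/4985) = 34895/6.
2.5⁹ = 1953125/512 falls short of 34895/6 but 2.5¹⁰ = 9765625/1024 reaches it, so n = 10.

10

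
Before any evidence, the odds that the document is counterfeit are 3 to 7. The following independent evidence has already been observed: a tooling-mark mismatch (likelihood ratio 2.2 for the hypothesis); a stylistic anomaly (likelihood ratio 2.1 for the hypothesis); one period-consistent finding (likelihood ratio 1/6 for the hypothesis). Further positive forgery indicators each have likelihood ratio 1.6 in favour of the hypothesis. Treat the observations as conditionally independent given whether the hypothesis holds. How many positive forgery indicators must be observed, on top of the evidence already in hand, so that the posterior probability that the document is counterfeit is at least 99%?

13

Prior odds = 3/7.
Combined Bayes factor of the evidence already in hand = 2.2 × 2.1 × (1/6) = 0.77.
Odds after that evidence = (3/7) × 0.77 = 0.33.
Target odds = 0.99/0.01 = 99.
Need 1.6ⁿ ≥ 99 ÷ 0.33 = 300.
1.6¹² ≈281.475 falls short of 300 but 1.6¹³ ≈450.36 reaches it, so n = 13.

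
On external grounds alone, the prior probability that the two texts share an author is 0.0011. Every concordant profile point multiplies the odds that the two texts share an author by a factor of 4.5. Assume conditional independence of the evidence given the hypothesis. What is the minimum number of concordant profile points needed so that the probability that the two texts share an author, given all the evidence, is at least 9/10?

6

Prior odds: 0.0011 ÷ 0.9989 = 11/9989.
Likelihood ratio per concordant profile point = 4.5.
Target odds: 0.9 ÷ 0.1 = 9.
Need (11/9989) × 4.5ⁿ ≥ 9, i.e. 4.5ⁿ ≥ 89901/11.
4.5⁵ = 1845.28125 falls short of 89901/11 but 4.5⁶ = 8303.765625 reaches it, so n = 6.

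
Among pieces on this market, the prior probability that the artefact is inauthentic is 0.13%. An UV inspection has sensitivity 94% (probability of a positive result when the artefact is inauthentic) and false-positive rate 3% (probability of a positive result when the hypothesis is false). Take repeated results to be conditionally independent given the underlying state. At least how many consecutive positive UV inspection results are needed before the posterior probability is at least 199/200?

Prior odds: 0.0013 ÷ 0.9987 = 13/9987.
Likelihood ratio of a positive result = 0.94/0.03 = 94/3.
Target odds: 0.995 ÷ 0.005 = 199.
Need (13/9987) × (94/3)ⁿ ≥ 199, i.e. (94/3)ⁿ ≥ 1987413/13.
(94/3)³ = 830584/27 falls short of 1987413/13 but (94/3)⁴ = 78074896/81 reaches it, so n = 4.

4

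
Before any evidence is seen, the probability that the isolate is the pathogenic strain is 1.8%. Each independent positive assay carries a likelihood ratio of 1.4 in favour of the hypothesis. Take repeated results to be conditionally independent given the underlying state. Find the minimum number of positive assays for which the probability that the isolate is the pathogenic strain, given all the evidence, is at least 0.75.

16

Prior odds = 0.018/0.982 = 9/491.
Likelihood ratio per positive assay = 1.4.
Target posterior odds = 0.75/0.25 = 3.
Require 1.4ⁿ ≥ 3 ÷ (9/491) = 491/3.
1.4¹⁵ ≈155.568 falls short of 491/3 but 1.4¹⁶ ≈217.795 reaches it, so n = 16.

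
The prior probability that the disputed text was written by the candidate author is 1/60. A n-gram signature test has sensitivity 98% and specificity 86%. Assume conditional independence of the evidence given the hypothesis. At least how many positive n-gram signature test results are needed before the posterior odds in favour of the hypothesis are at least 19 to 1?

Prior odds: (1/60) ÷ (59/60) = 1/59.
False-positive rate = 1 − 0.86 = 0.14; likelihood ratio of a positive = 0.98/0.14 = 7.
Target odds = 19.
Need (1/59) × 7ⁿ ≥ 19, i.e. 7ⁿ ≥ 1121.
7³ = 343 falls short of 1121 but 7⁴ = 2401 reaches it, so n = 4.

4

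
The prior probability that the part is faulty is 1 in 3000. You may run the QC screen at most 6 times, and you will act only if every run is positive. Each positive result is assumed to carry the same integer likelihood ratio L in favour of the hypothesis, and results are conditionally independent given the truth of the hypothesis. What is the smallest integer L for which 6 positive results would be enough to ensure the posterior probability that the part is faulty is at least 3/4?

Prior odds = (1/3000)/(2999/3000) = 1/2999.
Target odds = 0.75/0.25 = 3.
Need L⁶ ≥ 3 ÷ (1/2999) = 8997.
4⁶ = 4096 < 8997 ≤ 15625 = 5⁶, so L = 5.

5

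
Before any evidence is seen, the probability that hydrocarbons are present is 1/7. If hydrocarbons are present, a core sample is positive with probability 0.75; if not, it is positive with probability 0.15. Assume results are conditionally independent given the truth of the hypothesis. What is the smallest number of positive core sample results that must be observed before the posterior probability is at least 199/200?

Prior odds = (1/7)/(6/7) = 1/6.
Likelihood ratio of a positive = 0.75/0.15 = 5.
Target posterior odds = 0.995/0.005 = 199.
Need (1/6) × 5ⁿ ≥ 199, i.e. 5ⁿ ≥ 1194.
5⁴ = 625 falls short of 1194 but 5⁵ = 3125 reaches it, so n = 5.

5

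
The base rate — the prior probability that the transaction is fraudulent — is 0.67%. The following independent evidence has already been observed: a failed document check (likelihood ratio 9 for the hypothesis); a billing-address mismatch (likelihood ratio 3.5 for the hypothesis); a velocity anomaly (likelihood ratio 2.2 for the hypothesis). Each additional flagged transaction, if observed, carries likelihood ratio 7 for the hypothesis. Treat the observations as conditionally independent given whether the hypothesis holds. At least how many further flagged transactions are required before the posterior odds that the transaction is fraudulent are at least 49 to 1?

Prior odds = 0.0067/0.9933 = 67/9933.
Combined Bayes factor of the evidence already in hand = 9 × 3.5 × 2.2 = 69.3.
Odds after that evidence = (67/9933) × 69.3 = 201/430.
Target odds = 49.
Need 7ⁿ ≥ 49 ÷ (201/430) = 21070/201.
7² = 49 falls short of 21070/201 but 7³ = 343 reaches it, so n = 3.

3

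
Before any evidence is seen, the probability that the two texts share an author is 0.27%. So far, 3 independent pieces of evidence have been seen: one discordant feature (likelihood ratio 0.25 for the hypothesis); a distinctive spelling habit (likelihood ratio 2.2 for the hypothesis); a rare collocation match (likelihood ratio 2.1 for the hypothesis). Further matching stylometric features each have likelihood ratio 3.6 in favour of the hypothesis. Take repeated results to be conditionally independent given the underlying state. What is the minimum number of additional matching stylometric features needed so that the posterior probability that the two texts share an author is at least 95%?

Prior odds = 0.0027/0.9973 = 27/9973.
Combined Bayes factor of the evidence already in hand = 0.25 × 2.2 × 2.1 = 1.155.
Odds after that evidence = (27/9973) × 1.155 = 6237/1994600.
Target odds = 0.95/0.05 = 19.
Need 3.6ⁿ ≥ 19 ÷ (6237/1994600) = 37897400/6237.
3.6⁶ = 34012224/15625 falls short of 37897400/6237 but 3.6⁷ = 612220032/78125 reaches it, so n = 7.

7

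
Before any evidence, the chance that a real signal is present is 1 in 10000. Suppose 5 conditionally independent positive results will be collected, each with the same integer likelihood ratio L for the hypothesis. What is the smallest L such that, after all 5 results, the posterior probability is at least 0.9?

10

Prior odds = 0.0001/0.9999 = 1/9999.
Target odds = 0.9/0.1 = 9.
Need L⁵ ≥ 9 ÷ (1/9999) = 89991.
9⁵ = 59049 < 89991 ≤ 100000 = 10⁵, so L = 10.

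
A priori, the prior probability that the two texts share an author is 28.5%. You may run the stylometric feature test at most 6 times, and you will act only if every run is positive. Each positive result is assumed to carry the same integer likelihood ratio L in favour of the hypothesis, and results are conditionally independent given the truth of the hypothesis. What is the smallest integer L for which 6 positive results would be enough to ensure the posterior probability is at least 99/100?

3

Prior odds = 0.285/0.715 = 57/143.
Target odds = 0.99/0.01 = 99.
Need L⁶ ≥ 99 ÷ (57/143) = 4719/19.
2⁶ = 64 < 4719/19 ≤ 729 = 3⁶, so L = 3.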